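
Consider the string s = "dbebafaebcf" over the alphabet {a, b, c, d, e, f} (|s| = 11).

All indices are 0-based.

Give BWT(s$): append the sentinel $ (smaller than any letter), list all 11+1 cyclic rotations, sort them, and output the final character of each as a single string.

rank  rotation      last
    0  $dbebafaebcf  f
    1  aebcf$dbebaf  f
    2  afaebcf$dbeb  b
    3  bafaebcf$dbe  e
    4  bcf$dbebafae  e
    5  bebafaebcf$d  d
    6  cf$dbebafaeb  b
    7  dbebafaebcf$  $
    8  ebafaebcf$db  b
    9  ebcf$dbebafa  a
   10  f$dbebafaebc  c
   11  faebcf$dbeba  a

ffbeedb$baca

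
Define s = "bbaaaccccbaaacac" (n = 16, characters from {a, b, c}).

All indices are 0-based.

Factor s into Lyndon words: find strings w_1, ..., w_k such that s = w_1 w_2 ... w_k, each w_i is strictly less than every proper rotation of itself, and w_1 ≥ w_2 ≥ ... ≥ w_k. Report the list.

emit factor 1: 'b' (i=0, period=1)
emit factor 2: 'b' (i=1, period=1)
emit factor 3: 'aaaccccb' (i=2, period=8)
emit factor 4: 'aaacac' (i=10, period=6)

["b", "b", "aaaccccb", "aaacac"]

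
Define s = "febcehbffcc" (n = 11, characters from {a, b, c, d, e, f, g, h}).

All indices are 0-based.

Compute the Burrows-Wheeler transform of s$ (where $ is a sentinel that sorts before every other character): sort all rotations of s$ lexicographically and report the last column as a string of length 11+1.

cehcfbfcf$be

rank  rotation      last
    0  $febcehbffcc  c
    1  bcehbffcc$fe  e
    2  bffcc$febceh  h
    3  c$febcehbffc  c
    4  cc$febcehbff  f
    5  cehbffcc$feb  b
    6  ebcehbffcc$f  f
    7  ehbffcc$febc  c
    8  fcc$febcehbf  f
    9  febcehbffcc$  $
   10  ffcc$febcehb  b
   11  hbffcc$febce  e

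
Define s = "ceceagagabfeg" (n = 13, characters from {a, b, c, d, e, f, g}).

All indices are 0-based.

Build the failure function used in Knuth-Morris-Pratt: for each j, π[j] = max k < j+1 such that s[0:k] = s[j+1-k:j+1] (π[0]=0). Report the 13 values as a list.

π[0] = 0
j=1 s[j]='e': π[1]=0 (border '')
j=2 s[j]='c': π[2]=1 (border 'c')
j=3 s[j]='e': π[3]=2 (border 'ce')
j=4 s[j]='a': k: 2→0; π[4]=0 (border '')
j=5 s[j]='g': π[5]=0 (border '')
j=6 s[j]='a': π[6]=0 (border '')
j=7 s[j]='g': π[7]=0 (border '')
j=8 s[j]='a': π[8]=0 (border '')
j=9 s[j]='b': π[9]=0 (border '')
j=10 s[j]='f': π[10]=0 (border '')
j=11 s[j]='e': π[11]=0 (border '')
j=12 s[j]='g': π[12]=0 (border '')

[0, 0, 1, 2, 0, 0, 0, 0, 0, 0, 0, 0, 0]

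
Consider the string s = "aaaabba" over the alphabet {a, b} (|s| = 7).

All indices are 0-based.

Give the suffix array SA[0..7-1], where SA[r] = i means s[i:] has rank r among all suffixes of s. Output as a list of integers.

[6, 0, 1, 2, 3, 5, 4]

rank | idx | suffix
   0 |   6 | a
   1 |   0 | aaaabba
   2 |   1 | aaabba
   3 |   2 | aabba
   4 |   3 | abba
   5 |   5 | ba
   6 |   4 | bba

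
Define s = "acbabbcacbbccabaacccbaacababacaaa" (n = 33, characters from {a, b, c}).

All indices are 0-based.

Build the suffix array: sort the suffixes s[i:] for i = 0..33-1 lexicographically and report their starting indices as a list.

[32, 31, 30, 21, 15, 13, 24, 26, 3, 28, 22, 0, 7, 16, 20, 14, 25, 2, 27, 4, 9, 5, 10, 29, 12, 23, 6, 19, 1, 8, 11, 18, 17]

rank→(start, suffix):
  0 → (32, 'a')
  1 → (31, 'aa')
  2 → (30, 'aaa')
  3 → (21, 'aacababacaaa')
  4 → (15, 'aacccbaacababacaaa')
  5 → (13, 'abaacccbaacababacaaa')
  6 → (24, 'ababacaaa')
  7 → (26, 'abacaaa')
  8 → (3, 'abbcacbbccabaacccbaacababacaaa')
  9 → (28, 'acaaa')
  10 → (22, 'acababacaaa')
  11 → (0, 'acbabbcacbbccabaacccbaacababacaaa')
  12 → (7, 'acbbccabaacccbaacababacaaa')
  13 → (16, 'acccbaacababacaaa')
  14 → (20, 'baacababacaaa')
  15 → (14, 'baacccbaacababacaaa')
  16 → (25, 'babacaaa')
  17 → (2, 'babbcacbbccabaacccbaacababacaaa')
  18 → (27, 'bacaaa')
  19 → (4, 'bbcacbbccabaacccbaacababacaaa')
  20 → (9, 'bbccabaacccbaacababacaaa')
  21 → (5, 'bcacbbccabaacccbaacababacaaa')
  22 → (10, 'bccabaacccbaacababacaaa')
  23 → (29, 'caaa')
  24 → (12, 'cabaacccbaacababacaaa')
  25 → (23, 'cababacaaa')
  26 → (6, 'cacbbccabaacccbaacababacaaa')
  27 → (19, 'cbaacababacaaa')
  28 → (1, 'cbabbcacbbccabaacccbaacababacaaa')
  29 → (8, 'cbbccabaacccbaacababacaaa')
  30 → (11, 'ccabaacccbaacababacaaa')
  31 → (18, 'ccbaacababacaaa')
  32 → (17, 'cccbaacababacaaa')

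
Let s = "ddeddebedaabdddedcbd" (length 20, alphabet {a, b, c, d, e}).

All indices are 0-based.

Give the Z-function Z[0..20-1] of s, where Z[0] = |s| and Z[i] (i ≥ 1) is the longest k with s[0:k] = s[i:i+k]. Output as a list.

Z[0]=20
i=1: fresh scan; Z[1]=1 scan→box=[1,2)
i=2: fresh scan; Z[2]=0
i=3: fresh scan; Z[3]=3 scan→box=[3,6)
i=4: min(r-i=2, Z[1]=1)=1; Z[4]=1
i=5: min(r-i=1, Z[2]=0)=0; Z[5]=0
i=6: fresh scan; Z[6]=0
i=7: fresh scan; Z[7]=0
i=8: fresh scan; Z[8]=1 scan→box=[8,9)
i=9: fresh scan; Z[9]=0
i=10: fresh scan; Z[10]=0
i=11: fresh scan; Z[11]=0
i=12: fresh scan; Z[12]=2 scan→box=[12,14)
i=13: min(r-i=1, Z[1]=1)=1; Z[13]=4 scan→box=[13,17)
i=14: min(r-i=3, Z[1]=1)=1; Z[14]=1
i=15: min(r-i=2, Z[2]=0)=0; Z[15]=0
i=16: min(r-i=1, Z[3]=3)=1; Z[16]=1
i=17: fresh scan; Z[17]=0
i=18: fresh scan; Z[18]=0
i=19: fresh scan; Z[19]=1 scan→box=[19,20)

[20, 1, 0, 3, 1, 0, 0, 0, 1, 0, 0, 0, 2, 4, 1, 0, 1, 0, 0, 1]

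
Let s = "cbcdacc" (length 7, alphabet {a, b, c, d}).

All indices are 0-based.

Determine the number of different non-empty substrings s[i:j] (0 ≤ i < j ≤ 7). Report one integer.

rank | idx | suffix
   0 |   4 | acc
   1 |   1 | bcdacc
   2 |   6 | c
   3 |   0 | cbcdacc
   4 |   5 | cc
   5 |   2 | cdacc
   6 |   3 | dacc

SA = [4, 1, 6, 0, 5, 2, 3]
i: (SA[i-1],SA[i]) lcp shared
  1: (4,1) 0 ''
  2: (1,6) 0 ''
  3: (6,0) 1 'c'
  4: (0,5) 1 'c'
  5: (5,2) 1 'c'
  6: (2,3) 0 ''

n(n+1)/2 = 7·8/2 = 28
Σ LCP = 0 + 0 + 0 + 1 + 1 + 1 + 0 = 3
distinct = 28 − 3 = 25

25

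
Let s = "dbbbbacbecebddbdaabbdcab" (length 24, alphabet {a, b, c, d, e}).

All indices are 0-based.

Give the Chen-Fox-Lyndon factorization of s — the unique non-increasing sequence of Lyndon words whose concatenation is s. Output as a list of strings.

emit factor 1: 'd' (i=0, period=1)
emit factor 2: 'b' (i=1, period=1)
emit factor 3: 'b' (i=2, period=1)
emit factor 4: 'b' (i=3, period=1)
emit factor 5: 'b' (i=4, period=1)
emit factor 6: 'acbecebddbd' (i=5, period=11)
emit factor 7: 'aabbdcab' (i=16, period=8)

["d", "b", "b", "b", "b", "acbecebddbd", "aabbdcab"]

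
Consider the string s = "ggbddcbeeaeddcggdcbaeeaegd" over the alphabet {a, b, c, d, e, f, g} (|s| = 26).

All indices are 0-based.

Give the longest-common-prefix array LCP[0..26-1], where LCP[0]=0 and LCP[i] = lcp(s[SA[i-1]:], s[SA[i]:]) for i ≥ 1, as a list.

sorted suffixes:
  #0 SA[0]=9  'aeddcggdcbaeeaegd'
  #1 SA[1]=19  'aeeaegd'
  #2 SA[2]=22  'aegd'
  #3 SA[3]=18  'baeeaegd'
  #4 SA[4]=2  'bddcbeeaeddcggdcbaeeaegd'
  #5 SA[5]=6  'beeaeddcggdcbaeeaegd'
  #6 SA[6]=17  'cbaeeaegd'
  #7 SA[7]=5  'cbeeaeddcggdcbaeeaegd'
  #8 SA[8]=13  'cggdcbaeeaegd'
  #9 SA[9]=25  'd'
  #10 SA[10]=16  'dcbaeeaegd'
  #11 SA[11]=4  'dcbeeaeddcggdcbaeeaegd'
  #12 SA[12]=12  'dcggdcbaeeaegd'
  #13 SA[13]=3  'ddcbeeaeddcggdcbaeeaegd'
  #14 SA[14]=11  'ddcggdcbaeeaegd'
  #15 SA[15]=8  'eaeddcggdcbaeeaegd'
  #16 SA[16]=21  'eaegd'
  #17 SA[17]=10  'eddcggdcbaeeaegd'
  #18 SA[18]=7  'eeaeddcggdcbaeeaegd'
  #19 SA[19]=20  'eeaegd'
  #20 SA[20]=23  'egd'
  #21 SA[21]=1  'gbddcbeeaeddcggdcbaeeaegd'
  #22 SA[22]=24  'gd'
  #23 SA[23]=15  'gdcbaeeaegd'
  #24 SA[24]=0  'ggbddcbeeaeddcggdcbaeeaegd'
  #25 SA[25]=14  'ggdcbaeeaegd'

SA = [9, 19, 22, 18, 2, 6, 17, 5, 13, 25, 16, 4, 12, 3, 11, 8, 21, 10, 7, 20, 23, 1, 24, 15, 0, 14]
[i] adj suffixes → lcp
  [1] 9/19 → 2 ('ae')
  [2] 19/22 → 2 ('ae')
  [3] 22/18 → 0 ('')
  [4] 18/2 → 1 ('b')
  [5] 2/6 → 1 ('b')
  [6] 6/17 → 0 ('')
  [7] 17/5 → 2 ('cb')
  [8] 5/13 → 1 ('c')
  [9] 13/25 → 0 ('')
  [10] 25/16 → 1 ('d')
  [11] 16/4 → 3 ('dcb')
  [12] 4/12 → 2 ('dc')
  [13] 12/3 → 1 ('d')
  [14] 3/11 → 3 ('ddc')
  [15] 11/8 → 0 ('')
  [16] 8/21 → 3 ('eae')
  [17] 21/10 → 1 ('e')
  [18] 10/7 → 1 ('e')
  [19] 7/20 → 4 ('eeae')
  [20] 20/23 → 1 ('e')
  [21] 23/1 → 0 ('')
  [22] 1/24 → 1 ('g')
  [23] 24/15 → 2 ('gd')
  [24] 15/0 → 1 ('g')
  [25] 0/14 → 2 ('gg')

[0, 2, 2, 0, 1, 1, 0, 2, 1, 0, 1, 3, 2, 1, 3, 0, 3, 1, 1, 4, 1, 0, 1, 2, 1, 2]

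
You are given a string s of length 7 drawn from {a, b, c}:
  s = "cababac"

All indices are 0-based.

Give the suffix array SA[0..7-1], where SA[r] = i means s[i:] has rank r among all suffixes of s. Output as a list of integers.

[1, 3, 5, 2, 4, 6, 0]

sorted suffixes:
  #0 SA[0]=1  'ababac'
  #1 SA[1]=3  'abac'
  #2 SA[2]=5  'ac'
  #3 SA[3]=2  'babac'
  #4 SA[4]=4  'bac'
  #5 SA[5]=6  'c'
  #6 SA[6]=0  'cababac'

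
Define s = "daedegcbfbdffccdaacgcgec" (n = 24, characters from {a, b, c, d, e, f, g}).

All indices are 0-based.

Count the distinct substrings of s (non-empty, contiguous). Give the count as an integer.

rank→(start, suffix):
  0 → (16, 'aacgcgec')
  1 → (17, 'acgcgec')
  2 → (1, 'aedegcbfbdffccdaacgcgec')
  3 → (9, 'bdffccdaacgcgec')
  4 → (7, 'bfbdffccdaacgcgec')
  5 → (23, 'c')
  6 → (6, 'cbfbdffccdaacgcgec')
  7 → (13, 'ccdaacgcgec')
  8 → (14, 'cdaacgcgec')
  9 → (18, 'cgcgec')
  10 → (20, 'cgec')
  11 → (15, 'daacgcgec')
  12 → (0, 'daedegcbfbdffccdaacgcgec')
  13 → (3, 'degcbfbdffccdaacgcgec')
  14 → (10, 'dffccdaacgcgec')
  15 → (22, 'ec')
  16 → (2, 'edegcbfbdffccdaacgcgec')
  17 → (4, 'egcbfbdffccdaacgcgec')
  18 → (8, 'fbdffccdaacgcgec')
  19 → (12, 'fccdaacgcgec')
  20 → (11, 'ffccdaacgcgec')
  21 → (5, 'gcbfbdffccdaacgcgec')
  22 → (19, 'gcgec')
  23 → (21, 'gec')

SA = [16, 17, 1, 9, 7, 23, 6, 13, 14, 18, 20, 15, 0, 3, 10, 22, 2, 4, 8, 12, 11, 5, 19, 21]
[i] adj suffixes → lcp
  [1] 16/17 → 1 ('a')
  [2] 17/1 → 1 ('a')
  [3] 1/9 → 0 ('')
  [4] 9/7 → 1 ('b')
  [5] 7/23 → 0 ('')
  [6] 23/6 → 1 ('c')
  [7] 6/13 → 1 ('c')
  [8] 13/14 → 1 ('c')
  [9] 14/18 → 1 ('c')
  [10] 18/20 → 2 ('cg')
  [11] 20/15 → 0 ('')
  [12] 15/0 → 2 ('da')
  [13] 0/3 → 1 ('d')
  [14] 3/10 → 1 ('d')
  [15] 10/22 → 0 ('')
  [16] 22/2 → 1 ('e')
  [17] 2/4 → 1 ('e')
  [18] 4/8 → 0 ('')
  [19] 8/12 → 1 ('f')
  [20] 12/11 → 1 ('f')
  [21] 11/5 → 0 ('')
  [22] 5/19 → 2 ('gc')
  [23] 19/21 → 1 ('g')

n(n+1)/2 = 24·25/2 = 300
Σ LCP = 0 + 1 + 1 + 0 + 1 + 0 + 1 + 1 + 1 + 1 + 2 + 0 + 2 + 1 + 1 + 0 + 1 + 1 + 0 + 1 + 1 + 0 + 2 + 1 = 20
distinct = 300 − 20 = 280

280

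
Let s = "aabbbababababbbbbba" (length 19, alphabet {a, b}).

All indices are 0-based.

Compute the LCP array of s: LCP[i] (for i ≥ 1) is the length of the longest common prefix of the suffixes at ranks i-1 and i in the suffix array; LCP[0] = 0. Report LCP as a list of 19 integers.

[0, 1, 1, 6, 4, 2, 4, 0, 2, 7, 5, 3, 1, 3, 2, 4, 3, 4, 5]

sorted suffixes:
  #0 SA[0]=18  'a'
  #1 SA[1]=0  'aabbbababababbbbbba'
  #2 SA[2]=5  'ababababbbbbba'
  #3 SA[3]=7  'abababbbbbba'
  #4 SA[4]=9  'ababbbbbba'
  #5 SA[5]=1  'abbbababababbbbbba'
  #6 SA[6]=11  'abbbbbba'
  #7 SA[7]=17  'ba'
  #8 SA[8]=4  'bababababbbbbba'
  #9 SA[9]=6  'babababbbbbba'
  #10 SA[10]=8  'bababbbbbba'
  #11 SA[11]=10  'babbbbbba'
  #12 SA[12]=16  'bba'
  #13 SA[13]=3  'bbababababbbbbba'
  #14 SA[14]=15  'bbba'
  #15 SA[15]=2  'bbbababababbbbbba'
  #16 SA[16]=14  'bbbba'
  #17 SA[17]=13  'bbbbba'
  #18 SA[18]=12  'bbbbbba'

SA = [18, 0, 5, 7, 9, 1, 11, 17, 4, 6, 8, 10, 16, 3, 15, 2, 14, 13, 12]
i: (SA[i-1],SA[i]) lcp shared
  1: (18,0) 1 'a'
  2: (0,5) 1 'a'
  3: (5,7) 6 'ababab'
  4: (7,9) 4 'abab'
  5: (9,1) 2 'ab'
  6: (1,11) 4 'abbb'
  7: (11,17) 0 ''
  8: (17,4) 2 'ba'
  9: (4,6) 7 'bababab'
  10: (6,8) 5 'babab'
  11: (8,10) 3 'bab'
  12: (10,16) 1 'b'
  13: (16,3) 3 'bba'
  14: (3,15) 2 'bb'
  15: (15,2) 4 'bbba'
  16: (2,14) 3 'bbb'
  17: (14,13) 4 'bbbb'
  18: (13,12) 5 'bbbbb'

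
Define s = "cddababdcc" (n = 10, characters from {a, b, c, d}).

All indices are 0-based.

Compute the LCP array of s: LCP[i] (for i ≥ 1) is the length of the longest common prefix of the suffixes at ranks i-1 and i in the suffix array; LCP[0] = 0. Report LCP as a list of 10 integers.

[0, 2, 0, 1, 0, 1, 1, 0, 1, 1]

sorted suffixes:
  #0 SA[0]=3  'ababdcc'
  #1 SA[1]=5  'abdcc'
  #2 SA[2]=4  'babdcc'
  #3 SA[3]=6  'bdcc'
  #4 SA[4]=9  'c'
  #5 SA[5]=8  'cc'
  #6 SA[6]=0  'cddababdcc'
  #7 SA[7]=2  'dababdcc'
  #8 SA[8]=7  'dcc'
  #9 SA[9]=1  'ddababdcc'

SA = [3, 5, 4, 6, 9, 8, 0, 2, 7, 1]
rank  pair      lcp
   1  s[3:],s[5:]  2  'ab'
   2  s[5:],s[4:]  0  ''
   3  s[4:],s[6:]  1  'b'
   4  s[6:],s[9:]  0  ''
   5  s[9:],s[8:]  1  'c'
   6  s[8:],s[0:]  1  'c'
   7  s[0:],s[2:]  0  ''
   8  s[2:],s[7:]  1  'd'
   9  s[7:],s[1:]  1  'd'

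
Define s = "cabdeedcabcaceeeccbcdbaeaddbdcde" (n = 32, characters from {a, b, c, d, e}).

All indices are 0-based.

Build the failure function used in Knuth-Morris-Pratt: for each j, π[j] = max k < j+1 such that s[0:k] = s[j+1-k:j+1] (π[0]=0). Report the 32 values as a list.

[0, 0, 0, 0, 0, 0, 0, 1, 2, 3, 1, 2, 1, 0, 0, 0, 1, 1, 0, 1, 0, 0, 0, 0, 0, 0, 0, 0, 0, 1, 0, 0]

π[0] = 0
j=1 s[j]='a': π[1]=0 (border '')
j=2 s[j]='b': π[2]=0 (border '')
j=3 s[j]='d': π[3]=0 (border '')
j=4 s[j]='e': π[4]=0 (border '')
j=5 s[j]='e': π[5]=0 (border '')
j=6 s[j]='d': π[6]=0 (border '')
j=7 s[j]='c': π[7]=1 (border 'c')
j=8 s[j]='a': π[8]=2 (border 'ca')
j=9 s[j]='b': π[9]=3 (border 'cab')
j=10 s[j]='c': k: 3→0; π[10]=1 (border 'c')
j=11 s[j]='a': π[11]=2 (border 'ca')
j=12 s[j]='c': k: 2→0; π[12]=1 (border 'c')
j=13 s[j]='e': k: 1→0; π[13]=0 (border '')
j=14 s[j]='e': π[14]=0 (border '')
j=15 s[j]='e': π[15]=0 (border '')
j=16 s[j]='c': π[16]=1 (border 'c')
j=17 s[j]='c': k: 1→0; π[17]=1 (border 'c')
j=18 s[j]='b': k: 1→0; π[18]=0 (border '')
j=19 s[j]='c': π[19]=1 (border 'c')
j=20 s[j]='d': k: 1→0; π[20]=0 (border '')
j=21 s[j]='b': π[21]=0 (border '')
j=22 s[j]='a': π[22]=0 (border '')
j=23 s[j]='e': π[23]=0 (border '')
j=24 s[j]='a': π[24]=0 (border '')
j=25 s[j]='d': π[25]=0 (border '')
j=26 s[j]='d': π[26]=0 (border '')
j=27 s[j]='b': π[27]=0 (border '')
j=28 s[j]='d': π[28]=0 (border '')
j=29 s[j]='c': π[29]=1 (border 'c')
j=30 s[j]='d': k: 1→0; π[30]=0 (border '')
j=31 s[j]='e': π[31]=0 (border '')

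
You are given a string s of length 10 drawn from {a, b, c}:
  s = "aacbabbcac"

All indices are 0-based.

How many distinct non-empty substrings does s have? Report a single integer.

sorted suffixes:
  #0 SA[0]=0  'aacbabbcac'
  #1 SA[1]=4  'abbcac'
  #2 SA[2]=8  'ac'
  #3 SA[3]=1  'acbabbcac'
  #4 SA[4]=3  'babbcac'
  #5 SA[5]=5  'bbcac'
  #6 SA[6]=6  'bcac'
  #7 SA[7]=9  'c'
  #8 SA[8]=7  'cac'
  #9 SA[9]=2  'cbabbcac'

SA = [0, 4, 8, 1, 3, 5, 6, 9, 7, 2]
i: (SA[i-1],SA[i]) lcp shared
  1: (0,4) 1 'a'
  2: (4,8) 1 'a'
  3: (8,1) 2 'ac'
  4: (1,3) 0 ''
  5: (3,5) 1 'b'
  6: (5,6) 1 'b'
  7: (6,9) 0 ''
  8: (9,7) 1 'c'
  9: (7,2) 1 'c'

n(n+1)/2 = 10·11/2 = 55
Σ LCP = 0 + 1 + 1 + 2 + 0 + 1 + 1 + 0 + 1 + 1 = 8
distinct = 55 − 8 = 47

47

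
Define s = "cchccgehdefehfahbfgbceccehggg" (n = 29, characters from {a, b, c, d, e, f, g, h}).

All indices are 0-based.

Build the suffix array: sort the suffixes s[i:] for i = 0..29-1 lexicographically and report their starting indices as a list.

rank | idx | suffix
   0 |  14 | ahbfgbceccehggg
   1 |  19 | bceccehggg
   2 |  16 | bfgbceccehggg
   3 |  22 | ccehggg
   4 |   3 | ccgehdefehfahbfgbceccehggg
   5 |   0 | cchccgehdefehfahbfgbceccehggg
   6 |  20 | ceccehggg
   7 |  23 | cehggg
   8 |   4 | cgehdefehfahbfgbceccehggg
   9 |   1 | chccgehdefehfahbfgbceccehggg
  10 |   8 | defehfahbfgbceccehggg
  11 |  21 | eccehggg
  12 |   9 | efehfahbfgbceccehggg
  13 |   6 | ehdefehfahbfgbceccehggg
  14 |  11 | ehfahbfgbceccehggg
  15 |  24 | ehggg
  16 |  13 | fahbfgbceccehggg
  17 |  10 | fehfahbfgbceccehggg
  18 |  17 | fgbceccehggg
  19 |  28 | g
  20 |  18 | gbceccehggg
  21 |   5 | gehdefehfahbfgbceccehggg
  22 |  27 | gg
  23 |  26 | ggg
  24 |  15 | hbfgbceccehggg
  25 |   2 | hccgehdefehfahbfgbceccehggg
  26 |   7 | hdefehfahbfgbceccehggg
  27 |  12 | hfahbfgbceccehggg
  28 |  25 | hggg

[14, 19, 16, 22, 3, 0, 20, 23, 4, 1, 8, 21, 9, 6, 11, 24, 13, 10, 17, 28, 18, 5, 27, 26, 15, 2, 7, 12, 25]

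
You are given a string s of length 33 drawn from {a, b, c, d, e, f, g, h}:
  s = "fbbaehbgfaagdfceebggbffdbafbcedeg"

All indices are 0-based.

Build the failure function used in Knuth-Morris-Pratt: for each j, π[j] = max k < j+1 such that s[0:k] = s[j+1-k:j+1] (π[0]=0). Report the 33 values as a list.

[0, 0, 0, 0, 0, 0, 0, 0, 1, 0, 0, 0, 0, 1, 0, 0, 0, 0, 0, 0, 0, 1, 1, 0, 0, 0, 1, 2, 0, 0, 0, 0, 0]

π[0] = 0
j=1 s[j]='b': π[1]=0 (border '')
j=2 s[j]='b': π[2]=0 (border '')
j=3 s[j]='a': π[3]=0 (border '')
j=4 s[j]='e': π[4]=0 (border '')
j=5 s[j]='h': π[5]=0 (border '')
j=6 s[j]='b': π[6]=0 (border '')
j=7 s[j]='g': π[7]=0 (border '')
j=8 s[j]='f': π[8]=1 (border 'f')
j=9 s[j]='a': k: 1→0; π[9]=0 (border '')
j=10 s[j]='a': π[10]=0 (border '')
j=11 s[j]='g': π[11]=0 (border '')
j=12 s[j]='d': π[12]=0 (border '')
j=13 s[j]='f': π[13]=1 (border 'f')
j=14 s[j]='c': k: 1→0; π[14]=0 (border '')
j=15 s[j]='e': π[15]=0 (border '')
j=16 s[j]='e': π[16]=0 (border '')
j=17 s[j]='b': π[17]=0 (border '')
j=18 s[j]='g': π[18]=0 (border '')
j=19 s[j]='g': π[19]=0 (border '')
j=20 s[j]='b': π[20]=0 (border '')
j=21 s[j]='f': π[21]=1 (border 'f')
j=22 s[j]='f': k: 1→0; π[22]=1 (border 'f')
j=23 s[j]='d': k: 1→0; π[23]=0 (border '')
j=24 s[j]='b': π[24]=0 (border '')
j=25 s[j]='a': π[25]=0 (border '')
j=26 s[j]='f': π[26]=1 (border 'f')
j=27 s[j]='b': π[27]=2 (border 'fb')
j=28 s[j]='c': k: 2→0; π[28]=0 (border '')
j=29 s[j]='e': π[29]=0 (border '')
j=30 s[j]='d': π[30]=0 (border '')
j=31 s[j]='e': π[31]=0 (border '')
j=32 s[j]='g': π[32]=0 (border '')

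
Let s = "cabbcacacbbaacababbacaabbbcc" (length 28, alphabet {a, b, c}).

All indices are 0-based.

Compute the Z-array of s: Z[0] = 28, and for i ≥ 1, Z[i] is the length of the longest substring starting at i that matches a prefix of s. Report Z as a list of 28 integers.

Z[0]=28
i=1: outside box; Z[1]=0
i=2: outside box; Z[2]=0
i=3: outside box; Z[3]=0
i=4: outside box; Z[4]=2 extend→box=[4,6)
i=5: min(r-i=1, Z[1]=0)=0; Z[5]=0
i=6: outside box; Z[6]=2 extend→box=[6,8)
i=7: min(r-i=1, Z[1]=0)=0; Z[7]=0
i=8: outside box; Z[8]=1 extend→box=[8,9)
i=9: outside box; Z[9]=0
i=10: outside box; Z[10]=0
i=11: outside box; Z[11]=0
i=12: outside box; Z[12]=0
i=13: outside box; Z[13]=3 extend→box=[13,16)
i=14: min(r-i=2, Z[1]=0)=0; Z[14]=0
i=15: min(r-i=1, Z[2]=0)=0; Z[15]=0
i=16: outside box; Z[16]=0
i=17: outside box; Z[17]=0
i=18: outside box; Z[18]=0
i=19: outside box; Z[19]=0
i=20: outside box; Z[20]=2 extend→box=[20,22)
i=21: min(r-i=1, Z[1]=0)=0; Z[21]=0
i=22: outside box; Z[22]=0
i=23: outside box; Z[23]=0
i=24: outside box; Z[24]=0
i=25: outside box; Z[25]=0
i=26: outside box; Z[26]=1 extend→box=[26,27)
i=27: outside box; Z[27]=1 extend→box=[27,28)

[28, 0, 0, 0, 2, 0, 2, 0, 1, 0, 0, 0, 0, 3, 0, 0, 0, 0, 0, 0, 2, 0, 0, 0, 0, 0, 1, 1]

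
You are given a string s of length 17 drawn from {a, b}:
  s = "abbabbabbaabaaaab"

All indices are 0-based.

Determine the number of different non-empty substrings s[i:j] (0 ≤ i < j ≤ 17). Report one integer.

rank | idx | suffix
   0 |  12 | aaaab
   1 |  13 | aaab
   2 |  14 | aab
   3 |   9 | aabaaaab
   4 |  15 | ab
   5 |  10 | abaaaab
   6 |   6 | abbaabaaaab
   7 |   3 | abbabbaabaaaab
   8 |   0 | abbabbabbaabaaaab
   9 |  16 | b
  10 |  11 | baaaab
  11 |   8 | baabaaaab
  12 |   5 | babbaabaaaab
  13 |   2 | babbabbaabaaaab
  14 |   7 | bbaabaaaab
  15 |   4 | bbabbaabaaaab
  16 |   1 | bbabbabbaabaaaab

SA = [12, 13, 14, 9, 15, 10, 6, 3, 0, 16, 11, 8, 5, 2, 7, 4, 1]
rank  pair      lcp
   1  s[12:],s[13:]  3  'aaa'
   2  s[13:],s[14:]  2  'aa'
   3  s[14:],s[9:]  3  'aab'
   4  s[9:],s[15:]  1  'a'
   5  s[15:],s[10:]  2  'ab'
   6  s[10:],s[6:]  2  'ab'
   7  s[6:],s[3:]  4  'abba'
   8  s[3:],s[0:]  7  'abbabba'
   9  s[0:],s[16:]  0  ''
  10  s[16:],s[11:]  1  'b'
  11  s[11:],s[8:]  3  'baa'
  12  s[8:],s[5:]  2  'ba'
  13  s[5:],s[2:]  5  'babba'
  14  s[2:],s[7:]  1  'b'
  15  s[7:],s[4:]  3  'bba'
  16  s[4:],s[1:]  6  'bbabba'

n(n+1)/2 = 17·18/2 = 153
Σ LCP = 0 + 3 + 2 + 3 + 1 + 2 + 2 + 4 + 7 + 0 + 1 + 3 + 2 + 5 + 1 + 3 + 6 = 45
distinct = 153 − 45 = 108

108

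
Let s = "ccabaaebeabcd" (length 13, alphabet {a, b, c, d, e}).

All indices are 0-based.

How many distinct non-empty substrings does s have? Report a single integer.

sorted suffixes:
  #0 SA[0]=4  'aaebeabcd'
  #1 SA[1]=2  'abaaebeabcd'
  #2 SA[2]=9  'abcd'
  #3 SA[3]=5  'aebeabcd'
  #4 SA[4]=3  'baaebeabcd'
  #5 SA[5]=10  'bcd'
  #6 SA[6]=7  'beabcd'
  #7 SA[7]=1  'cabaaebeabcd'
  #8 SA[8]=0  'ccabaaebeabcd'
  #9 SA[9]=11  'cd'
  #10 SA[10]=12  'd'
  #11 SA[11]=8  'eabcd'
  #12 SA[12]=6  'ebeabcd'

SA = [4, 2, 9, 5, 3, 10, 7, 1, 0, 11, 12, 8, 6]
rank  pair      lcp
   1  s[4:],s[2:]  1  'a'
   2  s[2:],s[9:]  2  'ab'
   3  s[9:],s[5:]  1  'a'
   4  s[5:],s[3:]  0  ''
   5  s[3:],s[10:]  1  'b'
   6  s[10:],s[7:]  1  'b'
   7  s[7:],s[1:]  0  ''
   8  s[1:],s[0:]  1  'c'
   9  s[0:],s[11:]  1  'c'
  10  s[11:],s[12:]  0  ''
  11  s[12:],s[8:]  0  ''
  12  s[8:],s[6:]  1  'e'

n(n+1)/2 = 13·14/2 = 91
Σ LCP = 0 + 1 + 2 + 1 + 0 + 1 + 1 + 0 + 1 + 1 + 0 + 0 + 1 = 9
distinct = 91 − 9 = 82

82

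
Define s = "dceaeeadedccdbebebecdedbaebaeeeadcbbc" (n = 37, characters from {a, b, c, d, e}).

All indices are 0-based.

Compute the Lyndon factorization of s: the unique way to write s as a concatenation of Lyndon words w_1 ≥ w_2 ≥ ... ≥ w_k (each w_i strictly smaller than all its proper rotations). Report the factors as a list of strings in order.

["d", "ce", "aee", "adedccdbebebecdedbaebaeee", "adcbbc"]

emit factor 1: 'd' (i=0, period=1)
emit factor 2: 'ce' (i=1, period=2)
emit factor 3: 'aee' (i=3, period=3)
emit factor 4: 'adedccdbebebecdedbaebaeee' (i=6, period=25)
emit factor 5: 'adcbbc' (i=31, period=6)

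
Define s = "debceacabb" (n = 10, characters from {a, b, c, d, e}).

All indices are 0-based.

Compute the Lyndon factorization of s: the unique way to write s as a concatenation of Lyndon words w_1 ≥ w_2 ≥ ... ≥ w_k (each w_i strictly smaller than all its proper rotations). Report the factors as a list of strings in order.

emit factor 1: 'de' (i=0, period=2)
emit factor 2: 'bce' (i=2, period=3)
emit factor 3: 'ac' (i=5, period=2)
emit factor 4: 'abb' (i=7, period=3)

["de", "bce", "ac", "abb"]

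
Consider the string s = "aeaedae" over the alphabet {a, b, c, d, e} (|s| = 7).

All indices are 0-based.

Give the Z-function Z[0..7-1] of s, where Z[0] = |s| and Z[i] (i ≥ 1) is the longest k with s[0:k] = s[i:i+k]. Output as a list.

Z[0]=7
i=1: outside box; Z[1]=0
i=2: outside box; Z[2]=2 scan→box=[2,4)
i=3: min(r-i=1, Z[1]=0)=0; Z[3]=0
i=4: outside box; Z[4]=0
i=5: outside box; Z[5]=2 scan→box=[5,7)
i=6: min(r-i=1, Z[1]=0)=0; Z[6]=0

[7, 0, 2, 0, 0, 2, 0]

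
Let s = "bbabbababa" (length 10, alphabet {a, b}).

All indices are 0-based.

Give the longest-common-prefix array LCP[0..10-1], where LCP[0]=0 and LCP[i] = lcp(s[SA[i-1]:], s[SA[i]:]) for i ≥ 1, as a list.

rank | idx | suffix
   0 |   9 | a
   1 |   7 | aba
   2 |   5 | ababa
   3 |   2 | abbababa
   4 |   8 | ba
   5 |   6 | baba
   6 |   4 | bababa
   7 |   1 | babbababa
   8 |   3 | bbababa
   9 |   0 | bbabbababa

SA = [9, 7, 5, 2, 8, 6, 4, 1, 3, 0]
[i] adj suffixes → lcp
  [1] 9/7 → 1 ('a')
  [2] 7/5 → 3 ('aba')
  [3] 5/2 → 2 ('ab')
  [4] 2/8 → 0 ('')
  [5] 8/6 → 2 ('ba')
  [6] 6/4 → 4 ('baba')
  [7] 4/1 → 3 ('bab')
  [8] 1/3 → 1 ('b')
  [9] 3/0 → 4 ('bbab')

[0, 1, 3, 2, 0, 2, 4, 3, 1, 4]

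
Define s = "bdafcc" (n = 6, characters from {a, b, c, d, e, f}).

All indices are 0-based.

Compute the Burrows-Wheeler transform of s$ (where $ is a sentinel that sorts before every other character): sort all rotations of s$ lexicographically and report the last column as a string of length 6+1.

cd$cfba

rank  rotation last
    0  $bdafcc  c
    1  afcc$bd  d
    2  bdafcc$  $
    3  c$bdafc  c
    4  cc$bdaf  f
    5  dafcc$b  b
    6  fcc$bda  a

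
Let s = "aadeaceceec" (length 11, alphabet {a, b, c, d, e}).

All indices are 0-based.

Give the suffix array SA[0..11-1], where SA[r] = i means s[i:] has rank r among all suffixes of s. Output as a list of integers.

rank→(start, suffix):
  0 → (0, 'aadeaceceec')
  1 → (4, 'aceceec')
  2 → (1, 'adeaceceec')
  3 → (10, 'c')
  4 → (5, 'ceceec')
  5 → (7, 'ceec')
  6 → (2, 'deaceceec')
  7 → (3, 'eaceceec')
  8 → (9, 'ec')
  9 → (6, 'eceec')
  10 → (8, 'eec')

[0, 4, 1, 10, 5, 7, 2, 3, 9, 6, 8]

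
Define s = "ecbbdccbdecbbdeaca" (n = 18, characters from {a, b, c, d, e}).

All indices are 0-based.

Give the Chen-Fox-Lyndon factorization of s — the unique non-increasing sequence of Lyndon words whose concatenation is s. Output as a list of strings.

["e", "c", "bbdccbdecbbde", "ac", "a"]

emit factor 1: 'e' (i=0, period=1)
emit factor 2: 'c' (i=1, period=1)
emit factor 3: 'bbdccbdecbbde' (i=2, period=13)
emit factor 4: 'ac' (i=15, period=2)
emit factor 5: 'a' (i=17, period=1)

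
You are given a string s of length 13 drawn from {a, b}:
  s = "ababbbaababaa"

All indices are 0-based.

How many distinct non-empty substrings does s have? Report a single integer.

67

sorted suffixes:
  #0 SA[0]=12  'a'
  #1 SA[1]=11  'aa'
  #2 SA[2]=6  'aababaa'
  #3 SA[3]=9  'abaa'
  #4 SA[4]=7  'ababaa'
  #5 SA[5]=0  'ababbbaababaa'
  #6 SA[6]=2  'abbbaababaa'
  #7 SA[7]=10  'baa'
  #8 SA[8]=5  'baababaa'
  #9 SA[9]=8  'babaa'
  #10 SA[10]=1  'babbbaababaa'
  #11 SA[11]=4  'bbaababaa'
  #12 SA[12]=3  'bbbaababaa'

SA = [12, 11, 6, 9, 7, 0, 2, 10, 5, 8, 1, 4, 3]
i: (SA[i-1],SA[i]) lcp shared
  1: (12,11) 1 'a'
  2: (11,6) 2 'aa'
  3: (6,9) 1 'a'
  4: (9,7) 3 'aba'
  5: (7,0) 4 'abab'
  6: (0,2) 2 'ab'
  7: (2,10) 0 ''
  8: (10,5) 3 'baa'
  9: (5,8) 2 'ba'
  10: (8,1) 3 'bab'
  11: (1,4) 1 'b'
  12: (4,3) 2 'bb'

n(n+1)/2 = 13·14/2 = 91
Σ LCP = 0 + 1 + 2 + 1 + 3 + 4 + 2 + 0 + 3 + 2 + 3 + 1 + 2 = 24
distinct = 91 − 24 = 67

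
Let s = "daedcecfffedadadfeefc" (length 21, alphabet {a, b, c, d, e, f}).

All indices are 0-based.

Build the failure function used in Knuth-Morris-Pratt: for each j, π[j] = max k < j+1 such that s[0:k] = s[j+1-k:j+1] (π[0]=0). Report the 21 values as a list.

π[0] = 0
j=1 s[j]='a': π[1]=0 (border '')
j=2 s[j]='e': π[2]=0 (border '')
j=3 s[j]='d': π[3]=1 (border 'd')
j=4 s[j]='c': k: 1→0; π[4]=0 (border '')
j=5 s[j]='e': π[5]=0 (border '')
j=6 s[j]='c': π[6]=0 (border '')
j=7 s[j]='f': π[7]=0 (border '')
j=8 s[j]='f': π[8]=0 (border '')
j=9 s[j]='f': π[9]=0 (border '')
j=10 s[j]='e': π[10]=0 (border '')
j=11 s[j]='d': π[11]=1 (border 'd')
j=12 s[j]='a': π[12]=2 (border 'da')
j=13 s[j]='d': k: 2→0; π[13]=1 (border 'd')
j=14 s[j]='a': π[14]=2 (border 'da')
j=15 s[j]='d': k: 2→0; π[15]=1 (border 'd')
j=16 s[j]='f': k: 1→0; π[16]=0 (border '')
j=17 s[j]='e': π[17]=0 (border '')
j=18 s[j]='e': π[18]=0 (border '')
j=19 s[j]='f': π[19]=0 (border '')
j=20 s[j]='c': π[20]=0 (border '')

[0, 0, 0, 1, 0, 0, 0, 0, 0, 0, 0, 1, 2, 1, 2, 1, 0, 0, 0, 0, 0]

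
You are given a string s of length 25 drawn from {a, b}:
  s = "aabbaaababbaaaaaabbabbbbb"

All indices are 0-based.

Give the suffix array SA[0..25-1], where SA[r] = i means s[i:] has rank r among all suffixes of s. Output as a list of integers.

[11, 12, 13, 4, 14, 5, 0, 15, 6, 8, 1, 16, 19, 24, 10, 3, 7, 18, 23, 9, 2, 17, 22, 21, 20]

rank→(start, suffix):
  0 → (11, 'aaaaaabbabbbbb')
  1 → (12, 'aaaaabbabbbbb')
  2 → (13, 'aaaabbabbbbb')
  3 → (4, 'aaababbaaaaaabbabbbbb')
  4 → (14, 'aaabbabbbbb')
  5 → (5, 'aababbaaaaaabbabbbbb')
  6 → (0, 'aabbaaababbaaaaaabbabbbbb')
  7 → (15, 'aabbabbbbb')
  8 → (6, 'ababbaaaaaabbabbbbb')
  9 → (8, 'abbaaaaaabbabbbbb')
  10 → (1, 'abbaaababbaaaaaabbabbbbb')
  11 → (16, 'abbabbbbb')
  12 → (19, 'abbbbb')
  13 → (24, 'b')
  14 → (10, 'baaaaaabbabbbbb')
  15 → (3, 'baaababbaaaaaabbabbbbb')
  16 → (7, 'babbaaaaaabbabbbbb')
  17 → (18, 'babbbbb')
  18 → (23, 'bb')
  19 → (9, 'bbaaaaaabbabbbbb')
  20 → (2, 'bbaaababbaaaaaabbabbbbb')
  21 → (17, 'bbabbbbb')
  22 → (22, 'bbb')
  23 → (21, 'bbbb')
  24 → (20, 'bbbbb')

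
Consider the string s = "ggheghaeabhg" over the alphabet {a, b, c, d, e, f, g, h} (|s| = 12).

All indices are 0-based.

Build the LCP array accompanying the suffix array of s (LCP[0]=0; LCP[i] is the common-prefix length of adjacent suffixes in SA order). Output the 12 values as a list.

rank | idx | suffix
   0 |   8 | abhg
   1 |   6 | aeabhg
   2 |   9 | bhg
   3 |   7 | eabhg
   4 |   3 | eghaeabhg
   5 |  11 | g
   6 |   0 | ggheghaeabhg
   7 |   4 | ghaeabhg
   8 |   1 | gheghaeabhg
   9 |   5 | haeabhg
  10 |   2 | heghaeabhg
  11 |  10 | hg

SA = [8, 6, 9, 7, 3, 11, 0, 4, 1, 5, 2, 10]
[i] adj suffixes → lcp
  [1] 8/6 → 1 ('a')
  [2] 6/9 → 0 ('')
  [3] 9/7 → 0 ('')
  [4] 7/3 → 1 ('e')
  [5] 3/11 → 0 ('')
  [6] 11/0 → 1 ('g')
  [7] 0/4 → 1 ('g')
  [8] 4/1 → 2 ('gh')
  [9] 1/5 → 0 ('')
  [10] 5/2 → 1 ('h')
  [11] 2/10 → 1 ('h')

[0, 1, 0, 0, 1, 0, 1, 1, 2, 0, 1, 1]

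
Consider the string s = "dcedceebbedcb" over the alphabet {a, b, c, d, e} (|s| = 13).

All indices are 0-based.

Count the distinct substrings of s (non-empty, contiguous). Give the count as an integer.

sorted suffixes:
  #0 SA[0]=12  'b'
  #1 SA[1]=7  'bbedcb'
  #2 SA[2]=8  'bedcb'
  #3 SA[3]=11  'cb'
  #4 SA[4]=1  'cedceebbedcb'
  #5 SA[5]=4  'ceebbedcb'
  #6 SA[6]=10  'dcb'
  #7 SA[7]=0  'dcedceebbedcb'
  #8 SA[8]=3  'dceebbedcb'
  #9 SA[9]=6  'ebbedcb'
  #10 SA[10]=9  'edcb'
  #11 SA[11]=2  'edceebbedcb'
  #12 SA[12]=5  'eebbedcb'

SA = [12, 7, 8, 11, 1, 4, 10, 0, 3, 6, 9, 2, 5]
[i] adj suffixes → lcp
  [1] 12/7 → 1 ('b')
  [2] 7/8 → 1 ('b')
  [3] 8/11 → 0 ('')
  [4] 11/1 → 1 ('c')
  [5] 1/4 → 2 ('ce')
  [6] 4/10 → 0 ('')
  [7] 10/0 → 2 ('dc')
  [8] 0/3 → 3 ('dce')
  [9] 3/6 → 0 ('')
  [10] 6/9 → 1 ('e')
  [11] 9/2 → 3 ('edc')
  [12] 2/5 → 1 ('e')

n(n+1)/2 = 13·14/2 = 91
Σ LCP = 0 + 1 + 1 + 0 + 1 + 2 + 0 + 2 + 3 + 0 + 1 + 3 + 1 = 15
distinct = 91 − 15 = 76

76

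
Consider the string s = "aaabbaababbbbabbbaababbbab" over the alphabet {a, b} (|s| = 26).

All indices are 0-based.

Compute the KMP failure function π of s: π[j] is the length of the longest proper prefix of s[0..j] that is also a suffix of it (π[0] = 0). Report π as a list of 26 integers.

[0, 1, 2, 0, 0, 1, 2, 0, 1, 0, 0, 0, 0, 1, 0, 0, 0, 1, 2, 0, 1, 0, 0, 0, 1, 0]

π[0] = 0
j=1 s[j]='a': π[1]=1 (border 'a')
j=2 s[j]='a': π[2]=2 (border 'aa')
j=3 s[j]='b': k: 2→1→0; π[3]=0 (border '')
j=4 s[j]='b': π[4]=0 (border '')
j=5 s[j]='a': π[5]=1 (border 'a')
j=6 s[j]='a': π[6]=2 (border 'aa')
j=7 s[j]='b': k: 2→1→0; π[7]=0 (border '')
j=8 s[j]='a': π[8]=1 (border 'a')
j=9 s[j]='b': k: 1→0; π[9]=0 (border '')
j=10 s[j]='b': π[10]=0 (border '')
j=11 s[j]='b': π[11]=0 (border '')
j=12 s[j]='b': π[12]=0 (border '')
j=13 s[j]='a': π[13]=1 (border 'a')
j=14 s[j]='b': k: 1→0; π[14]=0 (border '')
j=15 s[j]='b': π[15]=0 (border '')
j=16 s[j]='b': π[16]=0 (border '')
j=17 s[j]='a': π[17]=1 (border 'a')
j=18 s[j]='a': π[18]=2 (border 'aa')
j=19 s[j]='b': k: 2→1→0; π[19]=0 (border '')
j=20 s[j]='a': π[20]=1 (border 'a')
j=21 s[j]='b': k: 1→0; π[21]=0 (border '')
j=22 s[j]='b': π[22]=0 (border '')
j=23 s[j]='b': π[23]=0 (border '')
j=24 s[j]='a': π[24]=1 (border 'a')
j=25 s[j]='b': k: 1→0; π[25]=0 (border '')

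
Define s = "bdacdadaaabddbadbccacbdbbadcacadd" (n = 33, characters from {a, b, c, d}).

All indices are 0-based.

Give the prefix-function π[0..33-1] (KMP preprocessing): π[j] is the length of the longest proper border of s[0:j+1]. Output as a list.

[0, 0, 0, 0, 0, 0, 0, 0, 0, 0, 1, 2, 0, 1, 0, 0, 1, 0, 0, 0, 0, 1, 2, 1, 1, 0, 0, 0, 0, 0, 0, 0, 0]

π[0] = 0
j=1 s[j]='d': π[1]=0 (border '')
j=2 s[j]='a': π[2]=0 (border '')
j=3 s[j]='c': π[3]=0 (border '')
j=4 s[j]='d': π[4]=0 (border '')
j=5 s[j]='a': π[5]=0 (border '')
j=6 s[j]='d': π[6]=0 (border '')
j=7 s[j]='a': π[7]=0 (border '')
j=8 s[j]='a': π[8]=0 (border '')
j=9 s[j]='a': π[9]=0 (border '')
j=10 s[j]='b': π[10]=1 (border 'b')
j=11 s[j]='d': π[11]=2 (border 'bd')
j=12 s[j]='d': k: 2→0; π[12]=0 (border '')
j=13 s[j]='b': π[13]=1 (border 'b')
j=14 s[j]='a': k: 1→0; π[14]=0 (border '')
j=15 s[j]='d': π[15]=0 (border '')
j=16 s[j]='b': π[16]=1 (border 'b')
j=17 s[j]='c': k: 1→0; π[17]=0 (border '')
j=18 s[j]='c': π[18]=0 (border '')
j=19 s[j]='a': π[19]=0 (border '')
j=20 s[j]='c': π[20]=0 (border '')
j=21 s[j]='b': π[21]=1 (border 'b')
j=22 s[j]='d': π[22]=2 (border 'bd')
j=23 s[j]='b': k: 2→0; π[23]=1 (border 'b')
j=24 s[j]='b': k: 1→0; π[24]=1 (border 'b')
j=25 s[j]='a': k: 1→0; π[25]=0 (border '')
j=26 s[j]='d': π[26]=0 (border '')
j=27 s[j]='c': π[27]=0 (border '')
j=28 s[j]='a': π[28]=0 (border '')
j=29 s[j]='c': π[29]=0 (border '')
j=30 s[j]='a': π[30]=0 (border '')
j=31 s[j]='d': π[31]=0 (border '')
j=32 s[j]='d': π[32]=0 (border '')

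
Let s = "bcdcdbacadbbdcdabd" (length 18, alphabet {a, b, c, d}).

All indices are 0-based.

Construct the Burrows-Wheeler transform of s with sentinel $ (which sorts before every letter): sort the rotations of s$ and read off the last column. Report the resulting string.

ddbcdd$abaddbbccabc

rank  rotation             last
    0  $bcdcdbacadbbdcdabd  d
    1  abd$bcdcdbacadbbdcd  d
    2  acadbbdcdabd$bcdcdb  b
    3  adbbdcdabd$bcdcdbac  c
    4  bacadbbdcdabd$bcdcd  d
    5  bbdcdabd$bcdcdbacad  d
    6  bcdcdbacadbbdcdabd$  $
    7  bd$bcdcdbacadbbdcda  a
    8  bdcdabd$bcdcdbacadb  b
    9  cadbbdcdabd$bcdcdba  a
   10  cdabd$bcdcdbacadbbd  d
   11  cdbacadbbdcdabd$bcd  d
   12  cdcdbacadbbdcdabd$b  b
   13  d$bcdcdbacadbbdcdab  b
   14  dabd$bcdcdbacadbbdc  c
   15  dbacadbbdcdabd$bcdc  c
   16  dbbdcdabd$bcdcdbaca  a
   17  dcdabd$bcdcdbacadbb  b
   18  dcdbacadbbdcdabd$bc  c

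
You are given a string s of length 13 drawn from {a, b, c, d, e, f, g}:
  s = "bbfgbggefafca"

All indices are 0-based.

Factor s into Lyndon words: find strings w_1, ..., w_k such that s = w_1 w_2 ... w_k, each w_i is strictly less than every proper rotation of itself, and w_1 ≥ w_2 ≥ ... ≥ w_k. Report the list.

emit factor 1: 'bbfgbggef' (i=0, period=9)
emit factor 2: 'afc' (i=9, period=3)
emit factor 3: 'a' (i=12, period=1)

["bbfgbggef", "afc", "a"]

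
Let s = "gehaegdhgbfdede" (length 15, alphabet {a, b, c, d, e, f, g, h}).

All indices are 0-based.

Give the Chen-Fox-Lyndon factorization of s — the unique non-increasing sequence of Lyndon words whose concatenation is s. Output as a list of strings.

emit factor 1: 'g' (i=0, period=1)
emit factor 2: 'eh' (i=1, period=2)
emit factor 3: 'aegdhgbfdede' (i=3, period=12)

["g", "eh", "aegdhgbfdede"]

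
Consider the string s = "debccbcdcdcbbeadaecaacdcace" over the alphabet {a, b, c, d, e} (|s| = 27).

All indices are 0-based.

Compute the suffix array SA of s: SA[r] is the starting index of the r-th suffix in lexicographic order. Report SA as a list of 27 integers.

[19, 20, 24, 14, 16, 11, 2, 5, 12, 18, 23, 10, 4, 3, 21, 8, 6, 25, 15, 22, 9, 7, 0, 26, 13, 1, 17]

rank | idx | suffix
   0 |  19 | aacdcace
   1 |  20 | acdcace
   2 |  24 | ace
   3 |  14 | adaecaacdcace
   4 |  16 | aecaacdcace
   5 |  11 | bbeadaecaacdcace
   6 |   2 | bccbcdcdcbbeadaecaacdcace
   7 |   5 | bcdcdcbbeadaecaacdcace
   8 |  12 | beadaecaacdcace
   9 |  18 | caacdcace
  10 |  23 | cace
  11 |  10 | cbbeadaecaacdcace
  12 |   4 | cbcdcdcbbeadaecaacdcace
  13 |   3 | ccbcdcdcbbeadaecaacdcace
  14 |  21 | cdcace
  15 |   8 | cdcbbeadaecaacdcace
  16 |   6 | cdcdcbbeadaecaacdcace
  17 |  25 | ce
  18 |  15 | daecaacdcace
  19 |  22 | dcace
  20 |   9 | dcbbeadaecaacdcace
  21 |   7 | dcdcbbeadaecaacdcace
  22 |   0 | debccbcdcdcbbeadaecaacdcace
  23 |  26 | e
  24 |  13 | eadaecaacdcace
  25 |   1 | ebccbcdcdcbbeadaecaacdcace
  26 |  17 | ecaacdcace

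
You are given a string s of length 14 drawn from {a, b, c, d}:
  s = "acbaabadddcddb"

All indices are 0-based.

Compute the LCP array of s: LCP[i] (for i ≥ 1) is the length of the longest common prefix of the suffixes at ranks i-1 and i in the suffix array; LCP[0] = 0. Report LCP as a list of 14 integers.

sorted suffixes:
  #0 SA[0]=3  'aabadddcddb'
  #1 SA[1]=4  'abadddcddb'
  #2 SA[2]=0  'acbaabadddcddb'
  #3 SA[3]=6  'adddcddb'
  #4 SA[4]=13  'b'
  #5 SA[5]=2  'baabadddcddb'
  #6 SA[6]=5  'badddcddb'
  #7 SA[7]=1  'cbaabadddcddb'
  #8 SA[8]=10  'cddb'
  #9 SA[9]=12  'db'
  #10 SA[10]=9  'dcddb'
  #11 SA[11]=11  'ddb'
  #12 SA[12]=8  'ddcddb'
  #13 SA[13]=7  'dddcddb'

SA = [3, 4, 0, 6, 13, 2, 5, 1, 10, 12, 9, 11, 8, 7]
rank  pair      lcp
   1  s[3:],s[4:]  1  'a'
   2  s[4:],s[0:]  1  'a'
   3  s[0:],s[6:]  1  'a'
   4  s[6:],s[13:]  0  ''
   5  s[13:],s[2:]  1  'b'
   6  s[2:],s[5:]  2  'ba'
   7  s[5:],s[1:]  0  ''
   8  s[1:],s[10:]  1  'c'
   9  s[10:],s[12:]  0  ''
  10  s[12:],s[9:]  1  'd'
  11  s[9:],s[11:]  1  'd'
  12  s[11:],s[8:]  2  'dd'
  13  s[8:],s[7:]  2  'dd'

[0, 1, 1, 1, 0, 1, 2, 0, 1, 0, 1, 1, 2, 2]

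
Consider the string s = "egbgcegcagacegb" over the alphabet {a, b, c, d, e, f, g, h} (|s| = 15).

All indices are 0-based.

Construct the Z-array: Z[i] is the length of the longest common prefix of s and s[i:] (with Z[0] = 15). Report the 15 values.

Z[0]=15
i=1: i≥r, start 0; Z[1]=0
i=2: i≥r, start 0; Z[2]=0
i=3: i≥r, start 0; Z[3]=0
i=4: i≥r, start 0; Z[4]=0
i=5: i≥r, start 0; Z[5]=2 extend→box=[5,7)
i=6: min(r-i=1, Z[1]=0)=0; Z[6]=0
i=7: i≥r, start 0; Z[7]=0
i=8: i≥r, start 0; Z[8]=0
i=9: i≥r, start 0; Z[9]=0
i=10: i≥r, start 0; Z[10]=0
i=11: i≥r, start 0; Z[11]=0
i=12: i≥r, start 0; Z[12]=3 extend→box=[12,15)
i=13: min(r-i=2, Z[1]=0)=0; Z[13]=0
i=14: min(r-i=1, Z[2]=0)=0; Z[14]=0

[15, 0, 0, 0, 0, 2, 0, 0, 0, 0, 0, 0, 3, 0, 0]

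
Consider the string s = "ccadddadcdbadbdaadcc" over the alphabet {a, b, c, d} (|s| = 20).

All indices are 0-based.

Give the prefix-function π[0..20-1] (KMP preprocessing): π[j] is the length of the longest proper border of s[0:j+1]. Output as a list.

π[0] = 0
j=1 s[j]='c': π[1]=1 (border 'c')
j=2 s[j]='a': k: 1→0; π[2]=0 (border '')
j=3 s[j]='d': π[3]=0 (border '')
j=4 s[j]='d': π[4]=0 (border '')
j=5 s[j]='d': π[5]=0 (border '')
j=6 s[j]='a': π[6]=0 (border '')
j=7 s[j]='d': π[7]=0 (border '')
j=8 s[j]='c': π[8]=1 (border 'c')
j=9 s[j]='d': k: 1→0; π[9]=0 (border '')
j=10 s[j]='b': π[10]=0 (border '')
j=11 s[j]='a': π[11]=0 (border '')
j=12 s[j]='d': π[12]=0 (border '')
j=13 s[j]='b': π[13]=0 (border '')
j=14 s[j]='d': π[14]=0 (border '')
j=15 s[j]='a': π[15]=0 (border '')
j=16 s[j]='a': π[16]=0 (border '')
j=17 s[j]='d': π[17]=0 (border '')
j=18 s[j]='c': π[18]=1 (border 'c')
j=19 s[j]='c': π[19]=2 (border 'cc')

[0, 1, 0, 0, 0, 0, 0, 0, 1, 0, 0, 0, 0, 0, 0, 0, 0, 0, 1, 2]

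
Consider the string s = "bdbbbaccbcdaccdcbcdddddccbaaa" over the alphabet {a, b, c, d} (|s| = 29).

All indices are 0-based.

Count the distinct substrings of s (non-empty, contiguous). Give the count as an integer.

rank | idx | suffix
   0 |  28 | a
   1 |  27 | aa
   2 |  26 | aaa
   3 |   5 | accbcdaccdcbcdddddccbaaa
   4 |  11 | accdcbcdddddccbaaa
   5 |  25 | baaa
   6 |   4 | baccbcdaccdcbcdddddccbaaa
   7 |   3 | bbaccbcdaccdcbcdddddccbaaa
   8 |   2 | bbbaccbcdaccdcbcdddddccbaaa
   9 |   8 | bcdaccdcbcdddddccbaaa
  10 |  16 | bcdddddccbaaa
  11 |   0 | bdbbbaccbcdaccdcbcdddddccbaaa
  12 |  24 | cbaaa
  13 |   7 | cbcdaccdcbcdddddccbaaa
  14 |  15 | cbcdddddccbaaa
  15 |  23 | ccbaaa
  16 |   6 | ccbcdaccdcbcdddddccbaaa
  17 |  12 | ccdcbcdddddccbaaa
  18 |   9 | cdaccdcbcdddddccbaaa
  19 |  13 | cdcbcdddddccbaaa
  20 |  17 | cdddddccbaaa
  21 |  10 | daccdcbcdddddccbaaa
  22 |   1 | dbbbaccbcdaccdcbcdddddccbaaa
  23 |  14 | dcbcdddddccbaaa
  24 |  22 | dccbaaa
  25 |  21 | ddccbaaa
  26 |  20 | dddccbaaa
  27 |  19 | ddddccbaaa
  28 |  18 | dddddccbaaa

SA = [28, 27, 26, 5, 11, 25, 4, 3, 2, 8, 16, 0, 24, 7, 15, 23, 6, 12, 9, 13, 17, 10, 1, 14, 22, 21, 20, 19, 18]
rank  pair      lcp
   1  s[28:],s[27:]  1  'a'
   2  s[27:],s[26:]  2  'aa'
   3  s[26:],s[5:]  1  'a'
   4  s[5:],s[11:]  3  'acc'
   5  s[11:],s[25:]  0  ''
   6  s[25:],s[4:]  2  'ba'
   7  s[4:],s[3:]  1  'b'
   8  s[3:],s[2:]  2  'bb'
   9  s[2:],s[8:]  1  'b'
  10  s[8:],s[16:]  3  'bcd'
  11  s[16:],s[0:]  1  'b'
  12  s[0:],s[24:]  0  ''
  13  s[24:],s[7:]  2  'cb'
  14  s[7:],s[15:]  4  'cbcd'
  15  s[15:],s[23:]  1  'c'
  16  s[23:],s[6:]  3  'ccb'
  17  s[6:],s[12:]  2  'cc'
  18  s[12:],s[9:]  1  'c'
  19  s[9:],s[13:]  2  'cd'
  20  s[13:],s[17:]  2  'cd'
  21  s[17:],s[10:]  0  ''
  22  s[10:],s[1:]  1  'd'
  23  s[1:],s[14:]  1  'd'
  24  s[14:],s[22:]  2  'dc'
  25  s[22:],s[21:]  1  'd'
  26  s[21:],s[20:]  2  'dd'
  27  s[20:],s[19:]  3  'ddd'
  28  s[19:],s[18:]  4  'dddd'

n(n+1)/2 = 29·30/2 = 435
Σ LCP = 0 + 1 + 2 + 1 + 3 + 0 + 2 + 1 + 2 + 1 + 3 + 1 + 0 + 2 + 4 + 1 + 3 + 2 + 1 + 2 + 2 + 0 + 1 + 1 + 2 + 1 + 2 + 3 + 4 = 48
distinct = 435 − 48 = 387

387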